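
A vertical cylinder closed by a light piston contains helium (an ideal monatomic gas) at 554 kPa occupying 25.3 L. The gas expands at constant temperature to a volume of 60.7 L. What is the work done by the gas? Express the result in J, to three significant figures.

W ≈ 12300 J

Isothermal: W = nRT ln(V₂/V₁) = P₁V₁ ln(V₂/V₁).
P₁V₁ = (554 kPa)(25.3 L) = 14016 J.
W = 14016 × ln(60.7/25.3) = 14016 × 0.8751
W_by_gas = 12266 J.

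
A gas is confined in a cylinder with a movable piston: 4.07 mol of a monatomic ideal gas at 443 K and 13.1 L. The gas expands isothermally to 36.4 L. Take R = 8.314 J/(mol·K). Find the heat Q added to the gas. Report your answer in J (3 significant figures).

Q ≈ 15300 J

Isothermal ⇒ ΔU = 0, so Q = W = nRT ln(V₂/V₁).
Q = (4.07)(8.314)(443) ln(36.4/13.1) = 14990 × 1.022 = 15319 J.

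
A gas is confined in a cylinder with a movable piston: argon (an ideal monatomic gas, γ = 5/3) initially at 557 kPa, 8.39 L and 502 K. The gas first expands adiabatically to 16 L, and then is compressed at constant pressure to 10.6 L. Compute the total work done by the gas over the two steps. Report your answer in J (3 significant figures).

Step 1 (adiabatic): W = (P₁V₁ − P₂V₂)/(γ−1) = (4673 − 3039)/0.667 = 2452 J.
After step 1: P = 189.9 kPa, V = 16 L, T = 326.4 K.
Step 2 (isobaric): W = PΔV = (189.9 kPa)(10.6 − 16 L) = -1026 J.
W_total = 2452 − 1026 = 1426 J.

W_total ≈ 1430 J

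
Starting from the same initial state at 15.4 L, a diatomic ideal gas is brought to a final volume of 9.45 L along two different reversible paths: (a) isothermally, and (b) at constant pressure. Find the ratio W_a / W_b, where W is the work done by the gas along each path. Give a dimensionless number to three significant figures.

Path (a) isothermal: W = P₁V₁ ln(V₂/V₁) → W_a/(P₁V₁) = -0.4884.
Path (b) isobaric: W = P₁(V₂ − V₁) → W_b/(P₁V₁) = -0.3864.
W_a / W_b = -0.4884 / -0.3864 = 1.264.

W_a / W_b ≈ 1.26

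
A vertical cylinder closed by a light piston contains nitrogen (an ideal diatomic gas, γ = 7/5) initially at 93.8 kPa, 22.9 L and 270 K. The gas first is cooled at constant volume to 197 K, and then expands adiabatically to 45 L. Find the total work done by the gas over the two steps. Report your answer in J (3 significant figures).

W_total ≈ 928 J

Step 1 (isochoric): W = 0 (constant volume).
After step 1: P = 68.44 kPa (V unchanged).
Step 2 (adiabatic): W = (P₁V₁ − P₂V₂)/(γ−1) = (1567 − 1196)/0.4 = 927.7 J.
W_total = 0 + 927.7 = 927.7 J.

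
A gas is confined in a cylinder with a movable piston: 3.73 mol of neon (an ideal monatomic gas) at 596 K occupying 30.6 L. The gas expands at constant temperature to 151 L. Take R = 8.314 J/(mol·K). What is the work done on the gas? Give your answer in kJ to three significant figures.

W ≈ -29.5 kJ

Isothermal: W = nRT ln(V₂/V₁).
W = (3.73)(8.314)(596) × ln(151/30.6)
  = 18483 × 1.596
W_by_gas = 29504 J; work on gas = −W_by = -29504 J.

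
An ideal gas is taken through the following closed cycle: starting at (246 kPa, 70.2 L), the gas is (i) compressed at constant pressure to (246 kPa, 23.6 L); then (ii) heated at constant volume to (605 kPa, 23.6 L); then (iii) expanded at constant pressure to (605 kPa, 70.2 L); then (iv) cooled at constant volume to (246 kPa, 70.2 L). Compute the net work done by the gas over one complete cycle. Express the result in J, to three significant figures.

W_net ≈ 16700 J

Constant-volume legs do no work.
W(i) = (246)(23.6 − 70.2) = -11464 J; W(iii) = (605)(70.2 − 23.6) = 28193 J.
W_net = -11464 + 28193 = 16729 J (the clockwise enclosed area).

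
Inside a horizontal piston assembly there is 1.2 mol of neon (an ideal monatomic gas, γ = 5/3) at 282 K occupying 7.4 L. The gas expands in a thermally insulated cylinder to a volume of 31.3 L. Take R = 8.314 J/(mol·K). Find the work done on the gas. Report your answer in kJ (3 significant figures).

Adiabatic: TV^(γ−1) = const with γ = 5/3.
T₂ = T₁ (V₁/V₂)^(γ−1) = 282 × (7.4/31.3)^0.667 = 282 × 0.3823 = 107.8 K.
W_by = nCᵥ(T₁ − T₂) = (1.2)(12.47)(282 − 107.8) = 2607 J.
Work on gas = −W_by = -2607 J.

W ≈ -2.61 kJ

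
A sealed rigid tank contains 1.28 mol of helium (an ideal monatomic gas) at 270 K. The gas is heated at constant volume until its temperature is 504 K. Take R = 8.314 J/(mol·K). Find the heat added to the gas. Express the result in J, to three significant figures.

Constant volume ⇒ W = 0, so Q = ΔU = nCᵥΔT with Cᵥ = 3R/2 = 12.47 J/(mol·K).
ΔU = (1.28)(12.47)(504 − 270) = 3735 J.

Q ≈ 3740 J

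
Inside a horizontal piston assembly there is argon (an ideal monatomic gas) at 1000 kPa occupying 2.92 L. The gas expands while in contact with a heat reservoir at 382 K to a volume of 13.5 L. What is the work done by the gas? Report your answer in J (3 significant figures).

W ≈ 4470 J

Isothermal: W = nRT ln(V₂/V₁) = P₁V₁ ln(V₂/V₁).
P₁V₁ = (1000 kPa)(2.92 L) = 2920 J.
W = 2920 × ln(13.5/2.92) = 2920 × 1.531
W_by_gas = 4471 J.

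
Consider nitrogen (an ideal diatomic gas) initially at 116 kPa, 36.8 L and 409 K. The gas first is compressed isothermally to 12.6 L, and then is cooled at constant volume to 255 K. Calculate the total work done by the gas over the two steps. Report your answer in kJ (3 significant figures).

W_total ≈ -4.58 kJ

Step 1 (isothermal): W = P₁V₁ ln(V₂/V₁) = (4269) ln(12.6/36.8) = -4575 J.
Step 2 (isochoric): W = 0 (constant volume).
W_total = -4575 + 0 = -4575 J.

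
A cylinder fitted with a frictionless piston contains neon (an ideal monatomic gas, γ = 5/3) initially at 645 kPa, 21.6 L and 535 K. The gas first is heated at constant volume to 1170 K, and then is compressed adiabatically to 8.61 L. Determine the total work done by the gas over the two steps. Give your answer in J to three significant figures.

W_total ≈ -38700 J

Step 1 (isochoric): W = 0 (constant volume).
After step 1: P = 1411 kPa (V unchanged).
Step 2 (adiabatic): W = (P₁V₁ − P₂V₂)/(γ−1) = (30468 − 56253)/0.667 = -38677 J.
W_total = 0 − 38677 = -38677 J.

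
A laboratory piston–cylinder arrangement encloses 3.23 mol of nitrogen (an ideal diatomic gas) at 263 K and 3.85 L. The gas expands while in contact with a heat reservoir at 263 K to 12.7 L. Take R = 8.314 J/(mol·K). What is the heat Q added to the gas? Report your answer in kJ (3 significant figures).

Q ≈ 8.43 kJ

Isothermal ⇒ ΔU = 0, so Q = W = nRT ln(V₂/V₁).
Q = (3.23)(8.314)(263) ln(12.7/3.85) = 7063 × 1.194 = 8429 J.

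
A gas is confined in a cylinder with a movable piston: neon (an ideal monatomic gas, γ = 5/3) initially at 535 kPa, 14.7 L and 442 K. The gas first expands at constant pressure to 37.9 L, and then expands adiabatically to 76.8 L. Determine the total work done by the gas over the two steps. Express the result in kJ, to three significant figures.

W_total ≈ 23.8 kJ

Step 1 (isobaric): W = PΔV = (535 kPa)(37.9 − 14.7 L) = 12412 J.
After step 1: P = 535 kPa, V = 37.9 L, T = 1140 K.
Step 2 (adiabatic): W = (P₁V₁ − P₂V₂)/(γ−1) = (20276 − 12662)/0.667 = 11421 J.
W_total = 12412 + 11421 = 23833 J.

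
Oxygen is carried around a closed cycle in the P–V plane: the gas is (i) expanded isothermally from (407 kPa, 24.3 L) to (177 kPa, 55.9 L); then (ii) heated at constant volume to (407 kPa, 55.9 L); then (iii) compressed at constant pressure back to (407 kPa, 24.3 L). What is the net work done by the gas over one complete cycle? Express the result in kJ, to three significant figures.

Leg (i): W = PᵢVᵢ ln(V_f/Vᵢ) = (9890) ln(55.9/24.3) = 8239 J.
Leg (ii): W = 0.
Leg (iii): W = PΔV = (407)(24.3 − 55.9) = -12861 J.
W_net = 8239 − 12861 = -4622 J.

W_net ≈ -4.62 kJ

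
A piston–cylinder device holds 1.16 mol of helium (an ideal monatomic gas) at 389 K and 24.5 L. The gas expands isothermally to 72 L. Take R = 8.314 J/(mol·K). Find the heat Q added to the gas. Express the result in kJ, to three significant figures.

Q ≈ 4.04 kJ

Isothermal ⇒ ΔU = 0, so Q = W = nRT ln(V₂/V₁).
Q = (1.16)(8.314)(389) ln(72/24.5) = 3752 × 1.078 = 4044 J.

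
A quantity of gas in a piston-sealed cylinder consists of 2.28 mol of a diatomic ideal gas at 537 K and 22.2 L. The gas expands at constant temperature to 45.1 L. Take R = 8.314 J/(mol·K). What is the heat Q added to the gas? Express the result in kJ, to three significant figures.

Isothermal ⇒ ΔU = 0, so Q = W = nRT ln(V₂/V₁).
Q = (2.28)(8.314)(537) ln(45.1/22.2) = 10179 × 0.7088 = 7215 J.

Q ≈ 7.22 kJ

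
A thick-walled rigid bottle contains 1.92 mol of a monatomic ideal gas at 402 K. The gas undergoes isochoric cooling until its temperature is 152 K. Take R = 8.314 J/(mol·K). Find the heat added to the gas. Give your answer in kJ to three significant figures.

Q ≈ -5.99 kJ

Constant volume ⇒ W = 0, so Q = ΔU = nCᵥΔT with Cᵥ = 3R/2 = 12.47 J/(mol·K).
ΔU = (1.92)(12.47)(152 − 402) = -5986 J.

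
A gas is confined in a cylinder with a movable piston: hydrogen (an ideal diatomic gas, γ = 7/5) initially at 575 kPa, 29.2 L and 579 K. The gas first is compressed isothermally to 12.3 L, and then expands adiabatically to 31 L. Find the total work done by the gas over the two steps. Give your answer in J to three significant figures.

W_total ≈ -1540 J

Step 1 (isothermal): W = P₁V₁ ln(V₂/V₁) = (16790) ln(12.3/29.2) = -14516 J.
After step 1: P = 1365 kPa, V = 12.3 L, T = 579 K.
Step 2 (adiabatic): W = (P₁V₁ − P₂V₂)/(γ−1) = (16790 − 11600)/0.4 = 12974 J.
W_total = -14516 + 12974 = -1542 J.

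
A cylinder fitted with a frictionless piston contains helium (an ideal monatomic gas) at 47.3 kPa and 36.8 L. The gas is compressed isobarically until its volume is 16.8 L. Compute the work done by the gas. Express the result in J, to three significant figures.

W ≈ -946 J

Isobaric: W = P ΔV.
W = (47.3 kPa)(16.8 − 36.8 L) = (47.3)(-20) = -946 J.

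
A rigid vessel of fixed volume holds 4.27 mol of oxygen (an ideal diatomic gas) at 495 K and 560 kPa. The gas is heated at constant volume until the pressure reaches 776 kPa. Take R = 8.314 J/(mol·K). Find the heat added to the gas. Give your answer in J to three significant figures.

Q ≈ 16900 J

Constant volume ⇒ W = 0, so Q = ΔU = nCᵥΔT with Cᵥ = 5R/2 = 20.79 J/(mol·K).
At constant V, T₂/T₁ = P₂/P₁ ⇒ ΔT = T₁(P₂/P₁ − 1) = 495·(776/560 − 1) = 190.9 K.
ΔU = (4.27)(20.79)(190.9) = 16945 J.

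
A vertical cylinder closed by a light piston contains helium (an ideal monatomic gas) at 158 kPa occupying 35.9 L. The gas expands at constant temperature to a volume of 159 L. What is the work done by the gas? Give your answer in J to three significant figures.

Isothermal: W = nRT ln(V₂/V₁) = P₁V₁ ln(V₂/V₁).
P₁V₁ = (158 kPa)(35.9 L) = 5672 J.
W = 5672 × ln(159/35.9) = 5672 × 1.488
W_by_gas = 8441 J.

W ≈ 8440 J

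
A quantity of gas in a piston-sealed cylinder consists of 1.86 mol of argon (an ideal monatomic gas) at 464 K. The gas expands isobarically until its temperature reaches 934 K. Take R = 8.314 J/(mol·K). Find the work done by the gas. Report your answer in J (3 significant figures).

W ≈ 7270 J

Isobaric: W = P ΔV = nR ΔT.
W = (1.86)(8.314)(934 − 464) = 7268 J.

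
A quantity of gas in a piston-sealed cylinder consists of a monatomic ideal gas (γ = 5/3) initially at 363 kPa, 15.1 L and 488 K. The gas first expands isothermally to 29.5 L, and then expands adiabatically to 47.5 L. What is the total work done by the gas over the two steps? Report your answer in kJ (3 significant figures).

Step 1 (isothermal): W = P₁V₁ ln(V₂/V₁) = (5481) ln(29.5/15.1) = 3671 J.
After step 1: P = 185.8 kPa, V = 29.5 L, T = 488 K.
Step 2 (adiabatic): W = (P₁V₁ − P₂V₂)/(γ−1) = (5481 − 3990)/0.667 = 2237 J.
W_total = 3671 + 2237 = 5908 J.

W_total ≈ 5.91 kJ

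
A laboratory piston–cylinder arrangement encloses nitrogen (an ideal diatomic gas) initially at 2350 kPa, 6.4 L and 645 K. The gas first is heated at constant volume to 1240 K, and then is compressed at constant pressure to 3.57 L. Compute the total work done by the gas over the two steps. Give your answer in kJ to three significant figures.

Step 1 (isochoric): W = 0 (constant volume).
After step 1: P = 4518 kPa (V unchanged).
Step 2 (isobaric): W = PΔV = (4518 kPa)(3.57 − 6.4 L) = -12785 J.
W_total = 0 − 12785 = -12785 J.

W_total ≈ -12.8 kJ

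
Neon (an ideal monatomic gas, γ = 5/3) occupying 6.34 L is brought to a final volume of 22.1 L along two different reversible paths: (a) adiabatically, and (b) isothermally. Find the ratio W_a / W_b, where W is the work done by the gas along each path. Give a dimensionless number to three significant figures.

Path (a) adiabatic: W = P₁V₁(1 − (V₁/V₂)^(γ−1))/(γ−1) → W_a/(P₁V₁) = 0.8475.
Path (b) isothermal: W = P₁V₁ ln(V₂/V₁) → W_b/(P₁V₁) = 1.249.
W_a / W_b = 0.8475 / 1.249 = 0.6787.

W_a / W_b ≈ 0.679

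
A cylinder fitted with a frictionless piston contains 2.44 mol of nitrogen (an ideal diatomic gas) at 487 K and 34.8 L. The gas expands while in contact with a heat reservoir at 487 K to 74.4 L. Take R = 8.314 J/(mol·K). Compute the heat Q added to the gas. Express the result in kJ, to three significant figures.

Isothermal ⇒ ΔU = 0, so Q = W = nRT ln(V₂/V₁).
Q = (2.44)(8.314)(487) ln(74.4/34.8) = 9879 × 0.7598 = 7507 J.

Q ≈ 7.51 kJ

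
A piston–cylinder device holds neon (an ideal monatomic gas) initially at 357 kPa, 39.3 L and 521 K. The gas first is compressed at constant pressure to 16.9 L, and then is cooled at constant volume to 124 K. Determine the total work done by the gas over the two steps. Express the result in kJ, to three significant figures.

W_total ≈ -8.00 kJ

Step 1 (isobaric): W = PΔV = (357 kPa)(16.9 − 39.3 L) = -7997 J.
Step 2 (isochoric): W = 0 (constant volume).
W_total = -7997 + 0 = -7997 J.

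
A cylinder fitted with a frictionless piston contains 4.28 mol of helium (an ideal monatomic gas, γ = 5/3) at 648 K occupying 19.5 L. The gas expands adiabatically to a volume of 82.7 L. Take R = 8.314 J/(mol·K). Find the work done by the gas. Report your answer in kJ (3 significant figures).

Adiabatic: TV^(γ−1) = const with γ = 5/3.
T₂ = T₁ (V₁/V₂)^(γ−1) = 648 × (19.5/82.7)^0.667 = 648 × 0.3817 = 247.3 K.
W_by = nCᵥ(T₁ − T₂) = (4.28)(12.47)(648 − 247.3) = 21387 J.

W ≈ 21.4 kJ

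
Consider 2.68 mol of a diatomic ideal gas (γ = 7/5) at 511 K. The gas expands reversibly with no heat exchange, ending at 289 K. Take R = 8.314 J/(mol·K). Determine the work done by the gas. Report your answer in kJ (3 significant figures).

W ≈ 12.4 kJ

Adiabatic ⇒ Q = 0, so W_by = −ΔU = nCᵥ(T₁ − T₂).
Cᵥ = 5R/2 = 20.79 J/(mol·K).
W = (2.68)(20.79)(511 − 289) = 12366 J.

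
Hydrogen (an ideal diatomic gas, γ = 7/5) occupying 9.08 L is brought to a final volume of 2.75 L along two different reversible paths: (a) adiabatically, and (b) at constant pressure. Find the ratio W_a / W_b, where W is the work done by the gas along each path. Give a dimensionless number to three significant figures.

W_a / W_b ≈ 2.20

Path (a) adiabatic: W = P₁V₁(1 − (V₁/V₂)^(γ−1))/(γ−1) → W_a/(P₁V₁) = -1.531.
Path (b) isobaric: W = P₁(V₂ − V₁) → W_b/(P₁V₁) = -0.6971.
W_a / W_b = -1.531 / -0.6971 = 2.197.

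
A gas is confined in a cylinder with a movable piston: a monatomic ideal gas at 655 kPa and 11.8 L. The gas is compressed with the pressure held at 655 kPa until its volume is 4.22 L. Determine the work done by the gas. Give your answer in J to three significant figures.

Isobaric: W = P ΔV.
W = (655 kPa)(4.22 − 11.8 L) = (655)(-7.58) = -4965 J.

W ≈ -4960 J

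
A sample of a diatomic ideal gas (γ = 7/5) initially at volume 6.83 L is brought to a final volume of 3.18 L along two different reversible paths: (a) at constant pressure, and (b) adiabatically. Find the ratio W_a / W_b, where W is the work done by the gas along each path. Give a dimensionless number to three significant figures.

Path (a) isobaric: W = P₁(V₂ − V₁) → W_a/(P₁V₁) = -0.5344.
Path (b) adiabatic: W = P₁V₁(1 − (V₁/V₂)^(γ−1))/(γ−1) → W_b/(P₁V₁) = -0.8942.
W_a / W_b = -0.5344 / -0.8942 = 0.5976.

W_a / W_b ≈ 0.598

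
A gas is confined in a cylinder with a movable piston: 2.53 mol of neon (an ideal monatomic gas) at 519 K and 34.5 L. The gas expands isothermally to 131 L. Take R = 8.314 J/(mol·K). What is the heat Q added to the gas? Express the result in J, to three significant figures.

Isothermal ⇒ ΔU = 0, so Q = W = nRT ln(V₂/V₁).
Q = (2.53)(8.314)(519) ln(131/34.5) = 10917 × 1.334 = 14566 J.

Q ≈ 14600 J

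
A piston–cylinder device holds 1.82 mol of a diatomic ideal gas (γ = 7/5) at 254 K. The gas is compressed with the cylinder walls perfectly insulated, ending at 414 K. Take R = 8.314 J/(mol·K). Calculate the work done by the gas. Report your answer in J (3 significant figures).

W ≈ -6050 J

Adiabatic ⇒ Q = 0, so W_by = −ΔU = nCᵥ(T₁ − T₂).
Cᵥ = 5R/2 = 20.79 J/(mol·K).
W = (1.82)(20.79)(254 − 414) = -6053 J.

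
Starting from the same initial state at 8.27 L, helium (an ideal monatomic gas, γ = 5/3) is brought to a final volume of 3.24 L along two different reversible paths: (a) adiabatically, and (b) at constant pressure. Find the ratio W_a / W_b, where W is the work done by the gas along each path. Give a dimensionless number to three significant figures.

Path (a) adiabatic: W = P₁V₁(1 − (V₁/V₂)^(γ−1))/(γ−1) → W_a/(P₁V₁) = -1.302.
Path (b) isobaric: W = P₁(V₂ − V₁) → W_b/(P₁V₁) = -0.6082.
W_a / W_b = -1.302 / -0.6082 = 2.14.

W_a / W_b ≈ 2.14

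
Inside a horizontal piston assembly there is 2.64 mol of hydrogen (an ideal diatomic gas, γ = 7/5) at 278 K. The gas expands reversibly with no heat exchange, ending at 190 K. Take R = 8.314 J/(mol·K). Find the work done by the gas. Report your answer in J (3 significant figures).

W ≈ 4830 J

Adiabatic ⇒ Q = 0, so W_by = −ΔU = nCᵥ(T₁ − T₂).
Cᵥ = 5R/2 = 20.79 J/(mol·K).
W = (2.64)(20.79)(278 − 190) = 4829 J.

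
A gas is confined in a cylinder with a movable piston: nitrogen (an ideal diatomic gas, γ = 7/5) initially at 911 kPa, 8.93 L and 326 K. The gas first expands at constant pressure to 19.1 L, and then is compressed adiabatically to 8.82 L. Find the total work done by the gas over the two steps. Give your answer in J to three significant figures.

Step 1 (isobaric): W = PΔV = (911 kPa)(19.1 − 8.93 L) = 9265 J.
After step 1: P = 911 kPa, V = 19.1 L, T = 697.3 K.
Step 2 (adiabatic): W = (P₁V₁ − P₂V₂)/(γ−1) = (17400 − 23702)/0.4 = -15754 J.
W_total = 9265 − 15754 = -6489 J.

W_total ≈ -6490 J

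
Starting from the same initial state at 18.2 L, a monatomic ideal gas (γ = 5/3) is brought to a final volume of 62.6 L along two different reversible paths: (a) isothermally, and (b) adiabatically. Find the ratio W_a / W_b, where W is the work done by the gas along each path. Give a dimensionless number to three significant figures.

Path (a) isothermal: W = P₁V₁ ln(V₂/V₁) → W_a/(P₁V₁) = 1.235.
Path (b) adiabatic: W = P₁V₁(1 − (V₁/V₂)^(γ−1))/(γ−1) → W_b/(P₁V₁) = 0.8417.
W_a / W_b = 1.235 / 0.8417 = 1.468.

W_a / W_b ≈ 1.47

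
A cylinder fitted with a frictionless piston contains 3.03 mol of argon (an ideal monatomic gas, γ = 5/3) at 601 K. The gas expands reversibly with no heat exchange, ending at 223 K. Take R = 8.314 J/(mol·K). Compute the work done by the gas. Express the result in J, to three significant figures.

Adiabatic ⇒ Q = 0, so W_by = −ΔU = nCᵥ(T₁ − T₂).
Cᵥ = 3R/2 = 12.47 J/(mol·K).
W = (3.03)(12.47)(601 − 223) = 14284 J.

W ≈ 14300 J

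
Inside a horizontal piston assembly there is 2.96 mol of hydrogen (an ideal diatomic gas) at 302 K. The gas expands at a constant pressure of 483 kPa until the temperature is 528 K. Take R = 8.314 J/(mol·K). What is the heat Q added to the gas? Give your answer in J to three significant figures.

Isobaric: W = nRΔT = (2.96)(8.314)(226) = 5562 J.
ΔU = nCᵥΔT with Cᵥ = 5R/2: ΔU = (2.96)(20.79)(226) = 13904 J.
Q = ΔU + W = 13904 + 5562 = 19466 J.

Q ≈ 19500 J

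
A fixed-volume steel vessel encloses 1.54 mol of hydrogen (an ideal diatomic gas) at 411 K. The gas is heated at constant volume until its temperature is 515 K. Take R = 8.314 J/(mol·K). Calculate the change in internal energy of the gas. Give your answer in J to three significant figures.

Constant volume ⇒ W = 0, so Q = ΔU = nCᵥΔT with Cᵥ = 5R/2 = 20.79 J/(mol·K).
ΔU = (1.54)(20.79)(515 − 411) = 3329 J.

ΔU ≈ 3330 J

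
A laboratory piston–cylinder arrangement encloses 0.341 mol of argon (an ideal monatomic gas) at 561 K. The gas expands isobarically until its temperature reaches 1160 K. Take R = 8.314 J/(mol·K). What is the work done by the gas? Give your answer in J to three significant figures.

Isobaric: W = P ΔV = nR ΔT.
W = (0.341)(8.314)(1160 − 561) = 1698 J.

W ≈ 1700 J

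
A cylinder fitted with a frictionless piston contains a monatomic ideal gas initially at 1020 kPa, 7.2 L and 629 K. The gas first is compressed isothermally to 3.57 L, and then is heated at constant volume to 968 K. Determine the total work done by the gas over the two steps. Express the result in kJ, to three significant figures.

Step 1 (isothermal): W = P₁V₁ ln(V₂/V₁) = (7344) ln(3.57/7.2) = -5152 J.
Step 2 (isochoric): W = 0 (constant volume).
W_total = -5152 + 0 = -5152 J.

W_total ≈ -5.15 kJ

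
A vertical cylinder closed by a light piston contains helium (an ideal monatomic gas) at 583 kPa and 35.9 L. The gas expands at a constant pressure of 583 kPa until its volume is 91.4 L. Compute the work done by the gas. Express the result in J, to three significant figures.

Isobaric: W = P ΔV.
W = (583 kPa)(91.4 − 35.9 L) = (583)(55.5) = 32357 J.

W ≈ 32400 J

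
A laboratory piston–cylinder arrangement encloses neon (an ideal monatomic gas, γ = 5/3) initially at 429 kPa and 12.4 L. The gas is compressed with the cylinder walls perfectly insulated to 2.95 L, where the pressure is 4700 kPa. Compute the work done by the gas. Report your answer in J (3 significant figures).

Adiabatic: W = (P₁V₁ − P₂V₂)/(γ − 1) with γ = 5/3.
P₁V₁ = 5320 J, P₂V₂ = 13865 J.
W = (5320 − 13865) / 0.6667 = -12818 J.

W ≈ -12800 J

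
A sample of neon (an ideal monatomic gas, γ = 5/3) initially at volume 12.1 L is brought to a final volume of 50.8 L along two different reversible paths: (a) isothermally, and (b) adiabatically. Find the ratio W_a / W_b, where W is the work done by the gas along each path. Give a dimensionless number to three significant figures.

W_a / W_b ≈ 1.55

Path (a) isothermal: W = P₁V₁ ln(V₂/V₁) → W_a/(P₁V₁) = 1.435.
Path (b) adiabatic: W = P₁V₁(1 − (V₁/V₂)^(γ−1))/(γ−1) → W_b/(P₁V₁) = 0.9236.
W_a / W_b = 1.435 / 0.9236 = 1.553.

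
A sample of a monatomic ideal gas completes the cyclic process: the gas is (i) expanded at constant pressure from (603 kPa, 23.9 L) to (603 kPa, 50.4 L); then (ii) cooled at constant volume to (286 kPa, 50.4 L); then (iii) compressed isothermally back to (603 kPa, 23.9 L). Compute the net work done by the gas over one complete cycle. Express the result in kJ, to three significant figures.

W_net ≈ 5.22 kJ

Leg (i): W = PΔV = (603)(50.4 − 23.9) = 15980 J.
Leg (ii): W = 0.
Leg (iii): W = PᵢVᵢ ln(V_f/Vᵢ) = (14414) ln(23.9/50.4) = -10755 J.
W_net = 15980 − 10755 = 5225 J.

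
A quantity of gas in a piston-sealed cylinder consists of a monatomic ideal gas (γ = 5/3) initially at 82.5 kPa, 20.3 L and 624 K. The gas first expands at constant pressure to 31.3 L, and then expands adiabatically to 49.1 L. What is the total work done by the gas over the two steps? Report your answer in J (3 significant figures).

Step 1 (isobaric): W = PΔV = (82.5 kPa)(31.3 − 20.3 L) = 907.5 J.
After step 1: P = 82.5 kPa, V = 31.3 L, T = 962.1 K.
Step 2 (adiabatic): W = (P₁V₁ − P₂V₂)/(γ−1) = (2582 − 1913)/0.667 = 1004 J.
W_total = 907.5 + 1004 = 1912 J.

W_total ≈ 1910 J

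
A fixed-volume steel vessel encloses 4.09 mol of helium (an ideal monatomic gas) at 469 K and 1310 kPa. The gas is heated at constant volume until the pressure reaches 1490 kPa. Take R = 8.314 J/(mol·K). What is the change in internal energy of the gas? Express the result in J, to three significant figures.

ΔU ≈ 3290 J

Constant volume ⇒ W = 0, so Q = ΔU = nCᵥΔT with Cᵥ = 3R/2 = 12.47 J/(mol·K).
At constant V, T₂/T₁ = P₂/P₁ ⇒ ΔT = T₁(P₂/P₁ − 1) = 469·(1490/1310 − 1) = 64.44 K.
ΔU = (4.09)(12.47)(64.44) = 3287 J.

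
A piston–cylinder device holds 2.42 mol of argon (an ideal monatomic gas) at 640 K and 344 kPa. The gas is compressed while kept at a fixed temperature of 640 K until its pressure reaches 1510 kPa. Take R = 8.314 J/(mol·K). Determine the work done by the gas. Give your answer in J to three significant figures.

W ≈ -19000 J

Isothermal process: W = nRT ln(V₂/V₁) = nRT ln(P₁/P₂).
W = (2.42)(8.314)(640) × ln(344/1510)
  = 12877 × ln(0.2278) = 12877 × -1.479
W_by_gas = -19048 J.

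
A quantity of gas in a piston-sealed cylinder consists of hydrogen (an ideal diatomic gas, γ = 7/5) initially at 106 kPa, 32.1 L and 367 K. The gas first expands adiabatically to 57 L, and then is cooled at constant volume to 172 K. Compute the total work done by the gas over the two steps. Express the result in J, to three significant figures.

W_total ≈ 1750 J

Step 1 (adiabatic): W = (P₁V₁ − P₂V₂)/(γ−1) = (3403 − 2704)/0.4 = 1746 J.
Step 2 (isochoric): W = 0 (constant volume).
W_total = 1746 + 0 = 1746 J.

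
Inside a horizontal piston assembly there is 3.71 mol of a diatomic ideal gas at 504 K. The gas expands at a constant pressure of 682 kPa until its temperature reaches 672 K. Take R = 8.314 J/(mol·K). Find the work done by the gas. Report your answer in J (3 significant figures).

Isobaric: W = P ΔV = nR ΔT.
W = (3.71)(8.314)(672 − 504) = 5182 J.

W ≈ 5180 J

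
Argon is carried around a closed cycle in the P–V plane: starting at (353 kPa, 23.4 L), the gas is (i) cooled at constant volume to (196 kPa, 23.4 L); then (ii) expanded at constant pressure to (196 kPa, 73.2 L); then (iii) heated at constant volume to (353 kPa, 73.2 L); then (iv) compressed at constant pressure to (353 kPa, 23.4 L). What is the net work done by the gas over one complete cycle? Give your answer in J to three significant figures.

Constant-volume legs do no work.
W(ii) = (196)(73.2 − 23.4) = 9761 J; W(iv) = (353)(23.4 − 73.2) = -17579 J.
W_net = 9761 − 17579 = -7819 J (the counter-clockwise enclosed area).

W_net ≈ -7820 J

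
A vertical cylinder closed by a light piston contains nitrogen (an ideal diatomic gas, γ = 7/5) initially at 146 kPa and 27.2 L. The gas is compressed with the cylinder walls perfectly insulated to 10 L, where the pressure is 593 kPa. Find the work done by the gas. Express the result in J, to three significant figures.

W ≈ -4900 J

Adiabatic: W = (P₁V₁ − P₂V₂)/(γ − 1) with γ = 7/5.
P₁V₁ = 3971 J, P₂V₂ = 5930 J.
W = (3971 − 5930) / 0.4 = -4897 J.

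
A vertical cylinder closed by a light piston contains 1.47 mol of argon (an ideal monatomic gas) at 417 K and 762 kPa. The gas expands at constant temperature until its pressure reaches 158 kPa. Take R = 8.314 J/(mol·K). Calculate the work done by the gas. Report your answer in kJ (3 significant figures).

W ≈ 8.02 kJ

Isothermal process: W = nRT ln(V₂/V₁) = nRT ln(P₁/P₂).
W = (1.47)(8.314)(417) × ln(762/158)
  = 5096 × ln(4.823) = 5096 × 1.573
W_by_gas = 8018 J.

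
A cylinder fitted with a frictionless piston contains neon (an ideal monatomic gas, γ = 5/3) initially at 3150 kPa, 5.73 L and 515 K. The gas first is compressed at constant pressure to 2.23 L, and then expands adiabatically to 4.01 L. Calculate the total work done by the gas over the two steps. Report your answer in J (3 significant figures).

W_total ≈ -7610 J

Step 1 (isobaric): W = PΔV = (3150 kPa)(2.23 − 5.73 L) = -11025 J.
After step 1: P = 3150 kPa, V = 2.23 L, T = 200.4 K.
Step 2 (adiabatic): W = (P₁V₁ − P₂V₂)/(γ−1) = (7024 − 4750)/0.667 = 3411 J.
W_total = -11025 + 3411 = -7614 J.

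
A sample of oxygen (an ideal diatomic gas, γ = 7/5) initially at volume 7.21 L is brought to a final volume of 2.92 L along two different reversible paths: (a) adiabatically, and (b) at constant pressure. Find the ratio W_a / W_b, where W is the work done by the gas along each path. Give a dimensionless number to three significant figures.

W_a / W_b ≈ 1.83

Path (a) adiabatic: W = P₁V₁(1 − (V₁/V₂)^(γ−1))/(γ−1) → W_a/(P₁V₁) = -1.089.
Path (b) isobaric: W = P₁(V₂ − V₁) → W_b/(P₁V₁) = -0.595.
W_a / W_b = -1.089 / -0.595 = 1.83.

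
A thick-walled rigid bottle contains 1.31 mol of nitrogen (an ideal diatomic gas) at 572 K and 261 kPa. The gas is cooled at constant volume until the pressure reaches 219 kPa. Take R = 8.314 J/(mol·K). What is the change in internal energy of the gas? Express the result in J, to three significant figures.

Constant volume ⇒ W = 0, so Q = ΔU = nCᵥΔT with Cᵥ = 5R/2 = 20.79 J/(mol·K).
At constant V, T₂/T₁ = P₂/P₁ ⇒ ΔT = T₁(P₂/P₁ − 1) = 572·(219/261 − 1) = -92.05 K.
ΔU = (1.31)(20.79)(-92.05) = -2506 J.

ΔU ≈ -2510 J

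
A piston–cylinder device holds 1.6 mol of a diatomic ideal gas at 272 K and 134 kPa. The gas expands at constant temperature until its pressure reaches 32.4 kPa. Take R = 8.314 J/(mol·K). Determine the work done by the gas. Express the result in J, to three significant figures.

W ≈ 5140 J

Isothermal process: W = nRT ln(V₂/V₁) = nRT ln(P₁/P₂).
W = (1.6)(8.314)(272) × ln(134/32.4)
  = 3618 × ln(4.136) = 3618 × 1.42
W_by_gas = 5137 J.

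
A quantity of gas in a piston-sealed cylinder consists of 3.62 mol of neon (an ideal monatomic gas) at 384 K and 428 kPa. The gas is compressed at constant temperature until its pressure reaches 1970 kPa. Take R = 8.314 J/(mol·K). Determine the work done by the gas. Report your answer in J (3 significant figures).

Isothermal process: W = nRT ln(V₂/V₁) = nRT ln(P₁/P₂).
W = (3.62)(8.314)(384) × ln(428/1970)
  = 11557 × ln(0.2173) = 11557 × -1.527
W_by_gas = -17644 J.

W ≈ -17600 J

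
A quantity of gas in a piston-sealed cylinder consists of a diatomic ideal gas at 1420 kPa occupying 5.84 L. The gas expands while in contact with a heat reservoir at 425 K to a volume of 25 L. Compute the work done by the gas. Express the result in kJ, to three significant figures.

W ≈ 12.1 kJ

Isothermal: W = nRT ln(V₂/V₁) = P₁V₁ ln(V₂/V₁).
P₁V₁ = (1420 kPa)(5.84 L) = 8293 J.
W = 8293 × ln(25/5.84) = 8293 × 1.454
W_by_gas = 12059 J.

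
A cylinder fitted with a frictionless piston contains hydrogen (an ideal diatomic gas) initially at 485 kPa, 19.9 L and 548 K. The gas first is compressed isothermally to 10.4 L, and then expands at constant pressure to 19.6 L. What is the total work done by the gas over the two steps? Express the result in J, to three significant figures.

W_total ≈ 2270 J

Step 1 (isothermal): W = P₁V₁ ln(V₂/V₁) = (9652) ln(10.4/19.9) = -6263 J.
After step 1: P = 928 kPa, V = 10.4 L, T = 548 K.
Step 2 (isobaric): W = PΔV = (928 kPa)(19.6 − 10.4 L) = 8538 J.
W_total = -6263 + 8538 = 2275 J.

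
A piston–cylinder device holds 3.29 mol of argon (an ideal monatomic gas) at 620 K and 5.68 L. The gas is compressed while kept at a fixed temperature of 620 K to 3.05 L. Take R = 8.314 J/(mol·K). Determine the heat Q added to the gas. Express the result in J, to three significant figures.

Q ≈ -10500 J

Isothermal ⇒ ΔU = 0, so Q = W = nRT ln(V₂/V₁).
Q = (3.29)(8.314)(620) ln(3.05/5.68) = 16959 × -0.6218 = -10545 J.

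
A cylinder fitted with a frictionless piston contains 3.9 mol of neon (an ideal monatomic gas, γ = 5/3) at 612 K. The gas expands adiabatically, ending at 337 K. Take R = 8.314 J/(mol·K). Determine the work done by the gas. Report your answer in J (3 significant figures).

W ≈ 13400 J

Adiabatic ⇒ Q = 0, so W_by = −ΔU = nCᵥ(T₁ − T₂).
Cᵥ = 3R/2 = 12.47 J/(mol·K).
W = (3.9)(12.47)(612 − 337) = 13375 J.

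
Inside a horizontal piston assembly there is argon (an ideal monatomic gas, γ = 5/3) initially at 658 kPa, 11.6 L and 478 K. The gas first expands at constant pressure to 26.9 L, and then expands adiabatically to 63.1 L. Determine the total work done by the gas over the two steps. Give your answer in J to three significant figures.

Step 1 (isobaric): W = PΔV = (658 kPa)(26.9 − 11.6 L) = 10067 J.
After step 1: P = 658 kPa, V = 26.9 L, T = 1108 K.
Step 2 (adiabatic): W = (P₁V₁ − P₂V₂)/(γ−1) = (17700 − 10026)/0.667 = 11511 J.
W_total = 10067 + 11511 = 21579 J.

W_total ≈ 21600 J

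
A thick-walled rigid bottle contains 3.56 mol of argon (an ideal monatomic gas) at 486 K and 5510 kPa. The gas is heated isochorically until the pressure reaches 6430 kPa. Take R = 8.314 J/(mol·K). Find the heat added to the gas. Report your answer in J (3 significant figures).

Constant volume ⇒ W = 0, so Q = ΔU = nCᵥΔT with Cᵥ = 3R/2 = 12.47 J/(mol·K).
At constant V, T₂/T₁ = P₂/P₁ ⇒ ΔT = T₁(P₂/P₁ − 1) = 486·(6430/5510 − 1) = 81.15 K.
ΔU = (3.56)(12.47)(81.15) = 3603 J.

Q ≈ 3600 J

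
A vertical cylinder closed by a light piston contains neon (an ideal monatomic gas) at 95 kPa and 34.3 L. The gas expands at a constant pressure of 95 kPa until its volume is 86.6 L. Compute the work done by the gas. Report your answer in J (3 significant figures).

W ≈ 4970 J

Isobaric: W = P ΔV.
W = (95 kPa)(86.6 − 34.3 L) = (95)(52.3) = 4968 J.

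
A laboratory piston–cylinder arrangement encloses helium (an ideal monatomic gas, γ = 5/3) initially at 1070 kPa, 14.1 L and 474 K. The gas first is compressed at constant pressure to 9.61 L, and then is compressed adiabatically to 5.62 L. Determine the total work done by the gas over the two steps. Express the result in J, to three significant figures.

W_total ≈ -11400 J

Step 1 (isobaric): W = PΔV = (1070 kPa)(9.61 − 14.1 L) = -4804 J.
After step 1: P = 1070 kPa, V = 9.61 L, T = 323.1 K.
Step 2 (adiabatic): W = (P₁V₁ − P₂V₂)/(γ−1) = (10283 − 14704)/0.667 = -6632 J.
W_total = -4804 − 6632 = -11436 J.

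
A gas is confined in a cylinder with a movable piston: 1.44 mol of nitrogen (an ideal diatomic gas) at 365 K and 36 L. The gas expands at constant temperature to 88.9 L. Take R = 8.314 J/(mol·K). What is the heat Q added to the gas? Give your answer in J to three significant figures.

Q ≈ 3950 J

Isothermal ⇒ ΔU = 0, so Q = W = nRT ln(V₂/V₁).
Q = (1.44)(8.314)(365) ln(88.9/36) = 4370 × 0.904 = 3950 J.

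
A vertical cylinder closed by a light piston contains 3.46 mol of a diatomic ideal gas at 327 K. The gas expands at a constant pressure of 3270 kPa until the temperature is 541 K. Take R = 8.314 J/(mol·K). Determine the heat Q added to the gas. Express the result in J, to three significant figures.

Q ≈ 21500 J

Isobaric: W = nRΔT = (3.46)(8.314)(214) = 6156 J.
ΔU = nCᵥΔT with Cᵥ = 5R/2: ΔU = (3.46)(20.79)(214) = 15390 J.
Q = ΔU + W = 15390 + 6156 = 21546 J.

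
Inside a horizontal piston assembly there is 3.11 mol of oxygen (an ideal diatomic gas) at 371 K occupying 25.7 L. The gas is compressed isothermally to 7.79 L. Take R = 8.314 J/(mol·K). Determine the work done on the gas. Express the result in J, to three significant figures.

W ≈ 11500 J

Isothermal: W = nRT ln(V₂/V₁).
W = (3.11)(8.314)(371) × ln(7.79/25.7)
  = 9593 × -1.194
W_by_gas = -11450 J; work on gas = −W_by = 11450 J.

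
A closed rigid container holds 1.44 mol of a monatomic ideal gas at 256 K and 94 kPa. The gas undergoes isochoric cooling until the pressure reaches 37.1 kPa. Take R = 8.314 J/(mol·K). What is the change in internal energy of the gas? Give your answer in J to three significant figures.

ΔU ≈ -2780 J

Constant volume ⇒ W = 0, so Q = ΔU = nCᵥΔT with Cᵥ = 3R/2 = 12.47 J/(mol·K).
At constant V, T₂/T₁ = P₂/P₁ ⇒ ΔT = T₁(P₂/P₁ − 1) = 256·(37.1/94 − 1) = -155 K.
ΔU = (1.44)(12.47)(-155) = -2783 J.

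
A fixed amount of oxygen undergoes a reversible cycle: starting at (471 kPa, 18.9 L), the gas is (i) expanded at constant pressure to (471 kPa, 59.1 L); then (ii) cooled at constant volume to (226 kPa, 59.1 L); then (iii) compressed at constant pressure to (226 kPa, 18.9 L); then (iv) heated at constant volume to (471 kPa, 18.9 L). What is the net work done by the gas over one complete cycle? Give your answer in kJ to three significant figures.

W_net ≈ 9.85 kJ

Constant-volume legs do no work.
W(i) = (471)(59.1 − 18.9) = 18934 J; W(iii) = (226)(18.9 − 59.1) = -9085 J.
W_net = 18934 − 9085 = 9849 J (the clockwise enclosed area).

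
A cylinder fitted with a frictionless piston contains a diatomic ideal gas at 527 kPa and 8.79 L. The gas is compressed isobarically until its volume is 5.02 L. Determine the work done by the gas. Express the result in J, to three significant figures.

W ≈ -1990 J

Isobaric: W = P ΔV.
W = (527 kPa)(5.02 − 8.79 L) = (527)(-3.77) = -1987 J.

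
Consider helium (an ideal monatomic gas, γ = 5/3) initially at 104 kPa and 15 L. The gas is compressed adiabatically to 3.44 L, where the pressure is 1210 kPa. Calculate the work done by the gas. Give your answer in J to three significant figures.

W ≈ -3900 J

Adiabatic: W = (P₁V₁ − P₂V₂)/(γ − 1) with γ = 5/3.
P₁V₁ = 1560 J, P₂V₂ = 4162 J.
W = (1560 − 4162) / 0.6667 = -3904 J.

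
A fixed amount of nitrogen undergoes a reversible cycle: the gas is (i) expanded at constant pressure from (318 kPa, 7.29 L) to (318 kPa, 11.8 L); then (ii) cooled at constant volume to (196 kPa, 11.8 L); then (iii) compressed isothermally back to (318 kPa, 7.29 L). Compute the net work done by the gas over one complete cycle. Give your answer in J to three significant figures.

W_net ≈ 320 J

Leg (i): W = PΔV = (318)(11.8 − 7.29) = 1434 J.
Leg (ii): W = 0.
Leg (iii): W = PᵢVᵢ ln(V_f/Vᵢ) = (2313) ln(7.29/11.8) = -1114 J.
W_net = 1434 − 1114 = 320.3 J.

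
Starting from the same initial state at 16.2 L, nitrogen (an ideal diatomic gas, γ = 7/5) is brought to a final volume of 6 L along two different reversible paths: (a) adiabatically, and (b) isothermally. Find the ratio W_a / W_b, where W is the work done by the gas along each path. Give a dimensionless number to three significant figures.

Path (a) adiabatic: W = P₁V₁(1 − (V₁/V₂)^(γ−1))/(γ−1) → W_a/(P₁V₁) = -1.22.
Path (b) isothermal: W = P₁V₁ ln(V₂/V₁) → W_b/(P₁V₁) = -0.9933.
W_a / W_b = -1.22 / -0.9933 = 1.228.

W_a / W_b ≈ 1.23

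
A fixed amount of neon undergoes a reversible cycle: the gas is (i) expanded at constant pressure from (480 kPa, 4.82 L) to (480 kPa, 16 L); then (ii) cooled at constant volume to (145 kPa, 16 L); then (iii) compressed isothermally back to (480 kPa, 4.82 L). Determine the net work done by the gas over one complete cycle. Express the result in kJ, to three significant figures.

W_net ≈ 2.58 kJ

Leg (i): W = PΔV = (480)(16 − 4.82) = 5366 J.
Leg (ii): W = 0.
Leg (iii): W = PᵢVᵢ ln(V_f/Vᵢ) = (2320) ln(4.82/16) = -2784 J.
W_net = 5366 − 2784 = 2583 J.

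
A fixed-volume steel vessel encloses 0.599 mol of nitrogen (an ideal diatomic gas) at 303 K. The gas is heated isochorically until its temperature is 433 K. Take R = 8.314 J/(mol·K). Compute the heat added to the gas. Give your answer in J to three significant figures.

Q ≈ 1620 J

Constant volume ⇒ W = 0, so Q = ΔU = nCᵥΔT with Cᵥ = 5R/2 = 20.79 J/(mol·K).
ΔU = (0.599)(20.79)(433 − 303) = 1619 J.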